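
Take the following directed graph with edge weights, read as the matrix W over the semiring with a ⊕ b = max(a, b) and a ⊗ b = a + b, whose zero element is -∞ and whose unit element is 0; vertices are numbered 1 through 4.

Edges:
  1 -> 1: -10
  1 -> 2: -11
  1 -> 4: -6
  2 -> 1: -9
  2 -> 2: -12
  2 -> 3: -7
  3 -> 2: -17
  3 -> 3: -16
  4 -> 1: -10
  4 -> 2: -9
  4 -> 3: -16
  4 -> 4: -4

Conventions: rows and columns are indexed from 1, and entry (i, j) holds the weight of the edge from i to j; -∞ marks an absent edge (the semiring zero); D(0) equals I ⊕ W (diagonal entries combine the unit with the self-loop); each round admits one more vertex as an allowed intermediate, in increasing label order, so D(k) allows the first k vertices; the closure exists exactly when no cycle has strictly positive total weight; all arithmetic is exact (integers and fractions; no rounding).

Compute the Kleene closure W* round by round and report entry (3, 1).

D(0):
  [0, -11, -∞, -6]
  [-9, 0, -7, -∞]
  [-∞, -17, 0, -∞]
  [-10, -9, -16, 0]
D(1):
  [0, -11, -∞, -6]
  [-9, 0, -7, -15]
  [-∞, -17, 0, -∞]
  [-10, -9, -16, 0]
D(2):
  [0, -11, -18, -6]
  [-9, 0, -7, -15]
  [-26, -17, 0, -32]
  [-10, -9, -16, 0]
D(3):
  [0, -11, -18, -6]
  [-9, 0, -7, -15]
  [-26, -17, 0, -32]
  [-10, -9, -16, 0]
D(4):
  [0, -11, -18, -6]
  [-9, 0, -7, -15]
  [-26, -17, 0, -32]
  [-10, -9, -16, 0]
Answer: W*[3][1] = -26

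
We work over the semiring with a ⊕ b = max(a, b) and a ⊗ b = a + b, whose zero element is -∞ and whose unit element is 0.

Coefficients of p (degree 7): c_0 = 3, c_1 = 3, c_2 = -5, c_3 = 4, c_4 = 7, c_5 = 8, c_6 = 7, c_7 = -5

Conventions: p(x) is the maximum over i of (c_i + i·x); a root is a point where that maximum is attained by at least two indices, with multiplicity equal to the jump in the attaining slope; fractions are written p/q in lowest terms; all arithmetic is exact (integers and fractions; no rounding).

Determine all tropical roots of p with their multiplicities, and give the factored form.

hull edge (i=0, c=3) to (i=5, c=8): slope 1, span 5
hull edge (i=5, c=8) to (i=6, c=7): slope -1, span 1
hull edge (i=6, c=7) to (i=7, c=-5): slope -12, span 1
Factored form: p(x) = -5 ⊗ (x ⊕ (-1)) ⊗ (x ⊕ (-1)) ⊗ (x ⊕ (-1)) ⊗ (x ⊕ (-1)) ⊗ (x ⊕ (-1)) ⊗ (x ⊕ 1) ⊗ (x ⊕ 12)
Answer: roots = -1 (mult 5), 1 (mult 1), 12 (mult 1)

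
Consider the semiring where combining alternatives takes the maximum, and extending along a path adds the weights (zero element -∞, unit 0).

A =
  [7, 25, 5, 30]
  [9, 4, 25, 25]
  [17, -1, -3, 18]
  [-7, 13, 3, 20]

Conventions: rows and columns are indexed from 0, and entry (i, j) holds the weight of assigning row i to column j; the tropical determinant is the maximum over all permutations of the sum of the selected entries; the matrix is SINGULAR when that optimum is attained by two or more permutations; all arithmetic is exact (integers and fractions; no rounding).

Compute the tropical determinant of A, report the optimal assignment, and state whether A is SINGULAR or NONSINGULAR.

σ = (0, 1, 2, 3): 7 + 4 + (-3) + 20 = 28
σ = (0, 1, 3, 2): 7 + 4 + 18 + 3 = 32
σ = (0, 2, 1, 3): 7 + 25 + (-1) + 20 = 51
σ = (0, 2, 3, 1): 7 + 25 + 18 + 13 = 63
σ = (0, 3, 1, 2): 7 + 25 + (-1) + 3 = 34
σ = (0, 3, 2, 1): 7 + 25 + (-3) + 13 = 42
σ = (1, 0, 2, 3): 25 + 9 + (-3) + 20 = 51
σ = (1, 0, 3, 2): 25 + 9 + 18 + 3 = 55
σ = (1, 2, 0, 3): 25 + 25 + 17 + 20 = 87
σ = (1, 2, 3, 0): 25 + 25 + 18 + (-7) = 61
σ = (1, 3, 0, 2): 25 + 25 + 17 + 3 = 70
σ = (1, 3, 2, 0): 25 + 25 + (-3) + (-7) = 40
σ = (2, 0, 1, 3): 5 + 9 + (-1) + 20 = 33
σ = (2, 0, 3, 1): 5 + 9 + 18 + 13 = 45
σ = (2, 1, 0, 3): 5 + 4 + 17 + 20 = 46
σ = (2, 1, 3, 0): 5 + 4 + 18 + (-7) = 20
σ = (2, 3, 0, 1): 5 + 25 + 17 + 13 = 60
σ = (2, 3, 1, 0): 5 + 25 + (-1) + (-7) = 22
σ = (3, 0, 1, 2): 30 + 9 + (-1) + 3 = 41
σ = (3, 0, 2, 1): 30 + 9 + (-3) + 13 = 49
σ = (3, 1, 0, 2): 30 + 4 + 17 + 3 = 54
σ = (3, 1, 2, 0): 30 + 4 + (-3) + (-7) = 24
σ = (3, 2, 0, 1): 30 + 25 + 17 + 13 = 85
σ = (3, 2, 1, 0): 30 + 25 + (-1) + (-7) = 47
Optimal value attained by: σ = (1, 2, 0, 3).
Answer: det⊕(A) = 87; verdict: NONSINGULAR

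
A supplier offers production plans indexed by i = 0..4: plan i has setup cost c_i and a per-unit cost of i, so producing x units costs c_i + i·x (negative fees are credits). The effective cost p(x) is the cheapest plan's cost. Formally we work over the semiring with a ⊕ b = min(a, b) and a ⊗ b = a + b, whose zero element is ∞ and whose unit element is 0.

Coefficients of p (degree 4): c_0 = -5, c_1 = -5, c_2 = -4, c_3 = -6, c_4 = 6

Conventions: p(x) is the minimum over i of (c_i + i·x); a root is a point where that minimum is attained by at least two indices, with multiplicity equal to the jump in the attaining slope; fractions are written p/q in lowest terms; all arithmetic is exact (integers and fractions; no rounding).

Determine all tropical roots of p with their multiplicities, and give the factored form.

hull edge (i=0, c=-5) to (i=3, c=-6): slope -1/3, span 3
hull edge (i=3, c=-6) to (i=4, c=6): slope 12, span 1
Factored form: p(x) = 6 ⊗ (x ⊕ (-12)) ⊗ (x ⊕ 1/3) ⊗ (x ⊕ 1/3) ⊗ (x ⊕ 1/3)
Answer: roots = -12 (mult 1), 1/3 (mult 3)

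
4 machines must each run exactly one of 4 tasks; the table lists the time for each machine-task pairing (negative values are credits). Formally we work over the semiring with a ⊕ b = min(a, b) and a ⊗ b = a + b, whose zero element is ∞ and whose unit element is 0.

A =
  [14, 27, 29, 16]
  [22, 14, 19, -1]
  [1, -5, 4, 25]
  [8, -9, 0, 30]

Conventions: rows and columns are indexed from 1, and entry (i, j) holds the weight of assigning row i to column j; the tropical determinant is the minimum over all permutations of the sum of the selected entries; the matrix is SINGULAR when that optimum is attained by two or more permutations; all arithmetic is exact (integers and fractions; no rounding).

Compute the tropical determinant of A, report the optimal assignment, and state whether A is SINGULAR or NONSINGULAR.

σ = (1, 2, 3, 4): 14 + 14 + 4 + 30 = 62
σ = (1, 2, 4, 3): 14 + 14 + 25 + 0 = 53
σ = (1, 3, 2, 4): 14 + 19 + (-5) + 30 = 58
σ = (1, 3, 4, 2): 14 + 19 + 25 + (-9) = 49
σ = (1, 4, 2, 3): 14 + (-1) + (-5) + 0 = 8
σ = (1, 4, 3, 2): 14 + (-1) + 4 + (-9) = 8
σ = (2, 1, 3, 4): 27 + 22 + 4 + 30 = 83
σ = (2, 1, 4, 3): 27 + 22 + 25 + 0 = 74
σ = (2, 3, 1, 4): 27 + 19 + 1 + 30 = 77
σ = (2, 3, 4, 1): 27 + 19 + 25 + 8 = 79
σ = (2, 4, 1, 3): 27 + (-1) + 1 + 0 = 27
σ = (2, 4, 3, 1): 27 + (-1) + 4 + 8 = 38
σ = (3, 1, 2, 4): 29 + 22 + (-5) + 30 = 76
σ = (3, 1, 4, 2): 29 + 22 + 25 + (-9) = 67
σ = (3, 2, 1, 4): 29 + 14 + 1 + 30 = 74
σ = (3, 2, 4, 1): 29 + 14 + 25 + 8 = 76
σ = (3, 4, 1, 2): 29 + (-1) + 1 + (-9) = 20
σ = (3, 4, 2, 1): 29 + (-1) + (-5) + 8 = 31
σ = (4, 1, 2, 3): 16 + 22 + (-5) + 0 = 33
σ = (4, 1, 3, 2): 16 + 22 + 4 + (-9) = 33
σ = (4, 2, 1, 3): 16 + 14 + 1 + 0 = 31
σ = (4, 2, 3, 1): 16 + 14 + 4 + 8 = 42
σ = (4, 3, 1, 2): 16 + 19 + 1 + (-9) = 27
σ = (4, 3, 2, 1): 16 + 19 + (-5) + 8 = 38
Optimal value attained by: σ = (1, 4, 2, 3).
Answer: det⊕(A) = 8; verdict: SINGULAR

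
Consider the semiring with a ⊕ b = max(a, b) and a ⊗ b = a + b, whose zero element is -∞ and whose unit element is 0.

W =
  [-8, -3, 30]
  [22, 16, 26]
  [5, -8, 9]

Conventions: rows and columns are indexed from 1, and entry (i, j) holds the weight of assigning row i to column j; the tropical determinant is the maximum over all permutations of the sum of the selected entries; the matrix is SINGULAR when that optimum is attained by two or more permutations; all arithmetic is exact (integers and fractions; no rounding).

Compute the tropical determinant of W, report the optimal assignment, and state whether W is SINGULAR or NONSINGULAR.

σ = (1, 2, 3): (-8) + 16 + 9 = 17
σ = (1, 3, 2): (-8) + 26 + (-8) = 10
σ = (2, 1, 3): (-3) + 22 + 9 = 28
σ = (2, 3, 1): (-3) + 26 + 5 = 28
σ = (3, 1, 2): 30 + 22 + (-8) = 44
σ = (3, 2, 1): 30 + 16 + 5 = 51
Optimal value attained by: σ = (3, 2, 1).
Answer: det⊕(W) = 51; verdict: NONSINGULAR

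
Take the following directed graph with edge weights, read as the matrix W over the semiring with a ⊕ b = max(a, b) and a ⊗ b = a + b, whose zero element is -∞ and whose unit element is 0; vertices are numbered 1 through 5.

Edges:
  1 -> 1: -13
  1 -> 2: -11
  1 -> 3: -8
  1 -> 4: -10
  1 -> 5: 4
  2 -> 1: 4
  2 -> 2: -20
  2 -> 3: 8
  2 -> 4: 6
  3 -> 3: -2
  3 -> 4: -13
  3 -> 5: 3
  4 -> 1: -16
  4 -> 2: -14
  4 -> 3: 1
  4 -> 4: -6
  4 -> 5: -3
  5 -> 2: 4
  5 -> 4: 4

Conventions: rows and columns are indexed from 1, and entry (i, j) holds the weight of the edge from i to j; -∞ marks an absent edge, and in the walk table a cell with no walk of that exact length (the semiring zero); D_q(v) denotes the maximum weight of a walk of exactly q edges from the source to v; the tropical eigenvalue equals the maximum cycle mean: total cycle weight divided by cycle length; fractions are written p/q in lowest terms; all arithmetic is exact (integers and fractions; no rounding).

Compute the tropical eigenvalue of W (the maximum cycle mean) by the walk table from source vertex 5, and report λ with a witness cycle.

q=0: [-∞, -∞, -∞, -∞, 0]
q=1: [-∞, 4, -∞, 4, -∞]
q=2: [8, -10, 12, 10, 1]
q=3: [-5, 5, 11, 5, 15]
q=4: [9, 19, 13, 19, 14]
q=5: [23, 18, 27, 25, 16]
Optimal cycle mean attained by: cycle 2->3->5->2, total 8 + 3 + 4, length 3.
Answer: λ = 5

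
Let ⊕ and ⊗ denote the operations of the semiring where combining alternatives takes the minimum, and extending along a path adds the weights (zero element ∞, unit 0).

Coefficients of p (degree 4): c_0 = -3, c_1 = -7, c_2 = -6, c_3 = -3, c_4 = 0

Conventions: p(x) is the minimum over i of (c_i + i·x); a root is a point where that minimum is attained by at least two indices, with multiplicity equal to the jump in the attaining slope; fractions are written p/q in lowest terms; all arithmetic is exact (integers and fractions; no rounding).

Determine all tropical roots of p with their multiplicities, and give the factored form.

hull edge (i=0, c=-3) to (i=1, c=-7): slope -4, span 1
hull edge (i=1, c=-7) to (i=2, c=-6): slope 1, span 1
hull edge (i=2, c=-6) to (i=4, c=0): slope 3, span 2
Factored form: p(x) = 0 ⊗ (x ⊕ (-3)) ⊗ (x ⊕ (-3)) ⊗ (x ⊕ (-1)) ⊗ (x ⊕ 4)
Answer: roots = -3 (mult 2), -1 (mult 1), 4 (mult 1)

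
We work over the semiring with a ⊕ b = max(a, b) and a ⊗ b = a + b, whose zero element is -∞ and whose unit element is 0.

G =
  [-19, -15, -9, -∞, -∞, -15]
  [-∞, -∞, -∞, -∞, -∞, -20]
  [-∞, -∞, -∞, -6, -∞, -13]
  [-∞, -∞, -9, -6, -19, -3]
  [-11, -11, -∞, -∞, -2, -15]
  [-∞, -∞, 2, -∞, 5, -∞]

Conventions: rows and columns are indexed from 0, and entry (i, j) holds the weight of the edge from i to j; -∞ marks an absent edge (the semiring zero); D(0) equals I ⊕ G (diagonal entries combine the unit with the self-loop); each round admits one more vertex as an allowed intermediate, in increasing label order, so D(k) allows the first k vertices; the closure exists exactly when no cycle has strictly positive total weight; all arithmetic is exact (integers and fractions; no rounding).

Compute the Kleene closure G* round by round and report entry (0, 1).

D(0):
  [0, -15, -9, -∞, -∞, -15]
  [-∞, 0, -∞, -∞, -∞, -20]
  [-∞, -∞, 0, -6, -∞, -13]
  [-∞, -∞, -9, 0, -19, -3]
  [-11, -11, -∞, -∞, 0, -15]
  [-∞, -∞, 2, -∞, 5, 0]
D(1):
  [0, -15, -9, -∞, -∞, -15]
  [-∞, 0, -∞, -∞, -∞, -20]
  [-∞, -∞, 0, -6, -∞, -13]
  [-∞, -∞, -9, 0, -19, -3]
  [-11, -11, -20, -∞, 0, -15]
  [-∞, -∞, 2, -∞, 5, 0]
D(2):
  [0, -15, -9, -∞, -∞, -15]
  [-∞, 0, -∞, -∞, -∞, -20]
  [-∞, -∞, 0, -6, -∞, -13]
  [-∞, -∞, -9, 0, -19, -3]
  [-11, -11, -20, -∞, 0, -15]
  [-∞, -∞, 2, -∞, 5, 0]
D(3):
  [0, -15, -9, -15, -∞, -15]
  [-∞, 0, -∞, -∞, -∞, -20]
  [-∞, -∞, 0, -6, -∞, -13]
  [-∞, -∞, -9, 0, -19, -3]
  [-11, -11, -20, -26, 0, -15]
  [-∞, -∞, 2, -4, 5, 0]
D(4):
  [0, -15, -9, -15, -34, -15]
  [-∞, 0, -∞, -∞, -∞, -20]
  [-∞, -∞, 0, -6, -25, -9]
  [-∞, -∞, -9, 0, -19, -3]
  [-11, -11, -20, -26, 0, -15]
  [-∞, -∞, 2, -4, 5, 0]
D(5):
  [0, -15, -9, -15, -34, -15]
  [-∞, 0, -∞, -∞, -∞, -20]
  [-36, -36, 0, -6, -25, -9]
  [-30, -30, -9, 0, -19, -3]
  [-11, -11, -20, -26, 0, -15]
  [-6, -6, 2, -4, 5, 0]
D(6):
  [0, -15, -9, -15, -10, -15]
  [-26, 0, -18, -24, -15, -20]
  [-15, -15, 0, -6, -4, -9]
  [-9, -9, -1, 0, 2, -3]
  [-11, -11, -13, -19, 0, -15]
  [-6, -6, 2, -4, 5, 0]
Answer: G*[0][1] = -15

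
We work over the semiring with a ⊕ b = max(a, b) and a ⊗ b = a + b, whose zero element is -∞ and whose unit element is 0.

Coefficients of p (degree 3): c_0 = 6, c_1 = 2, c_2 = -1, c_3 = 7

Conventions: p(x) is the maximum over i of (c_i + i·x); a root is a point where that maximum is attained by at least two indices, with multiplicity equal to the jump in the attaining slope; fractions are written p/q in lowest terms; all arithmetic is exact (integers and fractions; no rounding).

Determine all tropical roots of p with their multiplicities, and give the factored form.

hull edge (i=0, c=6) to (i=3, c=7): slope 1/3, span 3
Factored form: p(x) = 7 ⊗ (x ⊕ (-1/3)) ⊗ (x ⊕ (-1/3)) ⊗ (x ⊕ (-1/3))
Answer: roots = -1/3 (mult 3)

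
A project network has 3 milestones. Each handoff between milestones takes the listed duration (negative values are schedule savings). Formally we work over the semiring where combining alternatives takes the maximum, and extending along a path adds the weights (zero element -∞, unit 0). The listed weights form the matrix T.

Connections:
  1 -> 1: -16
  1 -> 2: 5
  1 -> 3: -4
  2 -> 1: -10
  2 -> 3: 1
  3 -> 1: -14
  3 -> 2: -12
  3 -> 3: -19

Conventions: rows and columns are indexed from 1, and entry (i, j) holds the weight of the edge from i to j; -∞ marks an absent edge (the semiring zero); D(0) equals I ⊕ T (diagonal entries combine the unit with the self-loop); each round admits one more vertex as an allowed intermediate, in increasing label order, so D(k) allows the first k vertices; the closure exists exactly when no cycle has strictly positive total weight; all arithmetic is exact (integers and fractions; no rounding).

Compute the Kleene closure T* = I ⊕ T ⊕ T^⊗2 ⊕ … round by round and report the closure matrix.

D(0):
  [0, 5, -4]
  [-10, 0, 1]
  [-14, -12, 0]
D(1):
  [0, 5, -4]
  [-10, 0, 1]
  [-14, -9, 0]
D(2):
  [0, 5, 6]
  [-10, 0, 1]
  [-14, -9, 0]
D(3):
  [0, 5, 6]
  [-10, 0, 1]
  [-14, -9, 0]
Answer: T* = [[0, 5, 6], [-10, 0, 1], [-14, -9, 0]]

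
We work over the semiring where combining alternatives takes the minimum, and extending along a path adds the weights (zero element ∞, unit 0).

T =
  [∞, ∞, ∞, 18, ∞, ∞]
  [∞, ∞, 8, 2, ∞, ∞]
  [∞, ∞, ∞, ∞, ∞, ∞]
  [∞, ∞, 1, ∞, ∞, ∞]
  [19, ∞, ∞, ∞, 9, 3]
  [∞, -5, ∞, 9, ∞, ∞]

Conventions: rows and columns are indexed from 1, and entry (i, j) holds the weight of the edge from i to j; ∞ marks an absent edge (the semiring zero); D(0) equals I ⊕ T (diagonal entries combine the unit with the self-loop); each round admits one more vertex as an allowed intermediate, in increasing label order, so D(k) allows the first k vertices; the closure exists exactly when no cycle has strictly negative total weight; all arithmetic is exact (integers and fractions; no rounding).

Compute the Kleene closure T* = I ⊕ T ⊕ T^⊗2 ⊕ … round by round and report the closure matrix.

D(0):
  [0, ∞, ∞, 18, ∞, ∞]
  [∞, 0, 8, 2, ∞, ∞]
  [∞, ∞, 0, ∞, ∞, ∞]
  [∞, ∞, 1, 0, ∞, ∞]
  [19, ∞, ∞, ∞, 0, 3]
  [∞, -5, ∞, 9, ∞, 0]
D(1):
  [0, ∞, ∞, 18, ∞, ∞]
  [∞, 0, 8, 2, ∞, ∞]
  [∞, ∞, 0, ∞, ∞, ∞]
  [∞, ∞, 1, 0, ∞, ∞]
  [19, ∞, ∞, 37, 0, 3]
  [∞, -5, ∞, 9, ∞, 0]
D(2):
  [0, ∞, ∞, 18, ∞, ∞]
  [∞, 0, 8, 2, ∞, ∞]
  [∞, ∞, 0, ∞, ∞, ∞]
  [∞, ∞, 1, 0, ∞, ∞]
  [19, ∞, ∞, 37, 0, 3]
  [∞, -5, 3, -3, ∞, 0]
D(3):
  [0, ∞, ∞, 18, ∞, ∞]
  [∞, 0, 8, 2, ∞, ∞]
  [∞, ∞, 0, ∞, ∞, ∞]
  [∞, ∞, 1, 0, ∞, ∞]
  [19, ∞, ∞, 37, 0, 3]
  [∞, -5, 3, -3, ∞, 0]
D(4):
  [0, ∞, 19, 18, ∞, ∞]
  [∞, 0, 3, 2, ∞, ∞]
  [∞, ∞, 0, ∞, ∞, ∞]
  [∞, ∞, 1, 0, ∞, ∞]
  [19, ∞, 38, 37, 0, 3]
  [∞, -5, -2, -3, ∞, 0]
D(5):
  [0, ∞, 19, 18, ∞, ∞]
  [∞, 0, 3, 2, ∞, ∞]
  [∞, ∞, 0, ∞, ∞, ∞]
  [∞, ∞, 1, 0, ∞, ∞]
  [19, ∞, 38, 37, 0, 3]
  [∞, -5, -2, -3, ∞, 0]
D(6):
  [0, ∞, 19, 18, ∞, ∞]
  [∞, 0, 3, 2, ∞, ∞]
  [∞, ∞, 0, ∞, ∞, ∞]
  [∞, ∞, 1, 0, ∞, ∞]
  [19, -2, 1, 0, 0, 3]
  [∞, -5, -2, -3, ∞, 0]
Answer: T* = [[0, ∞, 19, 18, ∞, ∞], [∞, 0, 3, 2, ∞, ∞], [∞, ∞, 0, ∞, ∞, ∞], [∞, ∞, 1, 0, ∞, ∞], [19, -2, 1, 0, 0, 3], [∞, -5, -2, -3, ∞, 0]]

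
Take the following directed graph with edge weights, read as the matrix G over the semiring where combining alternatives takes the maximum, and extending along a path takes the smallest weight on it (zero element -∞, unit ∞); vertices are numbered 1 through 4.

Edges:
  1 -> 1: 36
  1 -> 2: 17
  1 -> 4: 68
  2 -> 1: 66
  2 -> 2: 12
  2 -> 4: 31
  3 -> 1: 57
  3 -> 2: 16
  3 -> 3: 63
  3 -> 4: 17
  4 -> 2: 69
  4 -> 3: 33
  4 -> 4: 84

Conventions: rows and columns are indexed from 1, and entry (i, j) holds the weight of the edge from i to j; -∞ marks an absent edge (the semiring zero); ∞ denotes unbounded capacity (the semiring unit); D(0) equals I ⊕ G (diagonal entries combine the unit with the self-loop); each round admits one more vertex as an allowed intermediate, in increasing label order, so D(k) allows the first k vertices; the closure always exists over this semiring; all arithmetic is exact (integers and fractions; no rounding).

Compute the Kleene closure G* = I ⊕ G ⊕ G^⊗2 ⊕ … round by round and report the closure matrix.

D(0):
  [∞, 17, -∞, 68]
  [66, ∞, -∞, 31]
  [57, 16, ∞, 17]
  [-∞, 69, 33, ∞]
D(1):
  [∞, 17, -∞, 68]
  [66, ∞, -∞, 66]
  [57, 17, ∞, 57]
  [-∞, 69, 33, ∞]
D(2):
  [∞, 17, -∞, 68]
  [66, ∞, -∞, 66]
  [57, 17, ∞, 57]
  [66, 69, 33, ∞]
D(3):
  [∞, 17, -∞, 68]
  [66, ∞, -∞, 66]
  [57, 17, ∞, 57]
  [66, 69, 33, ∞]
D(4):
  [∞, 68, 33, 68]
  [66, ∞, 33, 66]
  [57, 57, ∞, 57]
  [66, 69, 33, ∞]
Answer: G* = [[∞, 68, 33, 68], [66, ∞, 33, 66], [57, 57, ∞, 57], [66, 69, 33, ∞]]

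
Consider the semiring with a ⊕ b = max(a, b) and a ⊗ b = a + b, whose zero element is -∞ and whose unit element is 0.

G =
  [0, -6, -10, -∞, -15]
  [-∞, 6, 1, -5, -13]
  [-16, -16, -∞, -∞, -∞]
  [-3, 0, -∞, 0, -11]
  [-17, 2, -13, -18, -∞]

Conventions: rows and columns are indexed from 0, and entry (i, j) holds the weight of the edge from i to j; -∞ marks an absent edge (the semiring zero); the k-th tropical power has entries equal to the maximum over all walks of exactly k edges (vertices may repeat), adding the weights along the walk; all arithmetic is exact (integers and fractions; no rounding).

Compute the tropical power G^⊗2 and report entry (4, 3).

G^⊗2:
  [0, 0, -5, -11, -15]
  [-8, 12, 7, 1, -7]
  [-16, -10, -15, -21, -29]
  [-3, 6, 1, 0, -11]
  [-17, 8, 3, -3, -11]
Key observation: the optimum is the walk 4->1->3, with weight 2 + (-5) = -3.
Optimal value attained by: walk 4->1->3.
Answer: (G^⊗2)[4][3] = -3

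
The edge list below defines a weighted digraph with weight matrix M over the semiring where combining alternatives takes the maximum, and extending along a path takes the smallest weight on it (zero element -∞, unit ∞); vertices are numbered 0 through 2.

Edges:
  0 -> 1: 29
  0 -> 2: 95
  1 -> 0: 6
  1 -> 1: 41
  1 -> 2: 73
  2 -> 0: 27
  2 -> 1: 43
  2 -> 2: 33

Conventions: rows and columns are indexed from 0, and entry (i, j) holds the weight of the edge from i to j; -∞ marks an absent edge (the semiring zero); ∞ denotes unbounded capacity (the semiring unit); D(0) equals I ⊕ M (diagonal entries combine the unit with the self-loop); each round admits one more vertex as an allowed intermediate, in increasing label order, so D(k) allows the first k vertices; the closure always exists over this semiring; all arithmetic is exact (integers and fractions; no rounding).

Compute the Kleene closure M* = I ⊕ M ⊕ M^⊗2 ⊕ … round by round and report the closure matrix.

D(0):
  [∞, 29, 95]
  [6, ∞, 73]
  [27, 43, ∞]
D(1):
  [∞, 29, 95]
  [6, ∞, 73]
  [27, 43, ∞]
D(2):
  [∞, 29, 95]
  [6, ∞, 73]
  [27, 43, ∞]
D(3):
  [∞, 43, 95]
  [27, ∞, 73]
  [27, 43, ∞]
Answer: M* = [[∞, 43, 95], [27, ∞, 73], [27, 43, ∞]]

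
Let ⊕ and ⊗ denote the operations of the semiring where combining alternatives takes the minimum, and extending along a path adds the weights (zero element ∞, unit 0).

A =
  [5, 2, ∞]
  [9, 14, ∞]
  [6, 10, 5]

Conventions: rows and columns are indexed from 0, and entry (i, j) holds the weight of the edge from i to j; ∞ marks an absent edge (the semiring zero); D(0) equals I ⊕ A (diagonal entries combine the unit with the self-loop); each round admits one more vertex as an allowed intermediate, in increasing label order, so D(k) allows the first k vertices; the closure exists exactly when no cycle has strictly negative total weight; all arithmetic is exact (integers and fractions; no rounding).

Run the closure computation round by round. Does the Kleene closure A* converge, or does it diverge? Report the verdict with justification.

D(0):
  [0, 2, ∞]
  [9, 0, ∞]
  [6, 10, 0]
D(1):
  [0, 2, ∞]
  [9, 0, ∞]
  [6, 8, 0]
D(2):
  [0, 2, ∞]
  [9, 0, ∞]
  [6, 8, 0]
D(3):
  [0, 2, ∞]
  [9, 0, ∞]
  [6, 8, 0]
Key observation: every diagonal entry stays at the unit through all rounds, so no improving cycle exists.
Answer: CONVERGES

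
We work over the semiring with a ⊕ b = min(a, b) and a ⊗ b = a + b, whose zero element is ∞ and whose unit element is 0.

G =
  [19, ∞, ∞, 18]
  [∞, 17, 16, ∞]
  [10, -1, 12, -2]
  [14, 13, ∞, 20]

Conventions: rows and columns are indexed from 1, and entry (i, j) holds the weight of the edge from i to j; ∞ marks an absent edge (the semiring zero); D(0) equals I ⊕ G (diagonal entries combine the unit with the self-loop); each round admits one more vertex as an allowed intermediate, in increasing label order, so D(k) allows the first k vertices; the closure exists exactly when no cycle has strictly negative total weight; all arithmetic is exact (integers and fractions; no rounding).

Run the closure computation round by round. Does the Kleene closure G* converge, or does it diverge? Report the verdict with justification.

D(0):
  [0, ∞, ∞, 18]
  [∞, 0, 16, ∞]
  [10, -1, 0, -2]
  [14, 13, ∞, 0]
D(1):
  [0, ∞, ∞, 18]
  [∞, 0, 16, ∞]
  [10, -1, 0, -2]
  [14, 13, ∞, 0]
D(2):
  [0, ∞, ∞, 18]
  [∞, 0, 16, ∞]
  [10, -1, 0, -2]
  [14, 13, 29, 0]
D(3):
  [0, ∞, ∞, 18]
  [26, 0, 16, 14]
  [10, -1, 0, -2]
  [14, 13, 29, 0]
D(4):
  [0, 31, 47, 18]
  [26, 0, 16, 14]
  [10, -1, 0, -2]
  [14, 13, 29, 0]
Key observation: every diagonal entry stays at the unit through all rounds, so no improving cycle exists.
Answer: CONVERGES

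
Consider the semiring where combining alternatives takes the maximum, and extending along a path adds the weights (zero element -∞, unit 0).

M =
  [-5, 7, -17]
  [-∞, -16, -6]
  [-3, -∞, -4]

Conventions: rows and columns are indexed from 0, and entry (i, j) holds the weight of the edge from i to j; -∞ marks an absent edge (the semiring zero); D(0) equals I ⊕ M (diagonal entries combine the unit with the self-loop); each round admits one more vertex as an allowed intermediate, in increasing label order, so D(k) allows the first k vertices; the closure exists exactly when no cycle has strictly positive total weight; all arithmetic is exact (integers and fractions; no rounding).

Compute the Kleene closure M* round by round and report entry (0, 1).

D(0):
  [0, 7, -17]
  [-∞, 0, -6]
  [-3, -∞, 0]
D(1):
  [0, 7, -17]
  [-∞, 0, -6]
  [-3, 4, 0]
D(2):
  [0, 7, 1]
  [-∞, 0, -6]
  [-3, 4, 0]
D(3):
  [0, 7, 1]
  [-9, 0, -6]
  [-3, 4, 0]
Answer: M*[0][1] = 7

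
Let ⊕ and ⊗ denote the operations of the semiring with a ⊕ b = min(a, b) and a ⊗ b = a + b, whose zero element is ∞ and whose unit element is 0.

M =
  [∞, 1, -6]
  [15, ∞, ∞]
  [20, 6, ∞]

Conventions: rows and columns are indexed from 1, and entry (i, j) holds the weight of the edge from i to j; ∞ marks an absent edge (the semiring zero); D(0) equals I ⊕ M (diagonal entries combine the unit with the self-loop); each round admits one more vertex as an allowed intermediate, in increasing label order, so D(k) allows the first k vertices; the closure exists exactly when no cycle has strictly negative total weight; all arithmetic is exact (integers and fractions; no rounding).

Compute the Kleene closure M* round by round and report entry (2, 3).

D(0):
  [0, 1, -6]
  [15, 0, ∞]
  [20, 6, 0]
D(1):
  [0, 1, -6]
  [15, 0, 9]
  [20, 6, 0]
D(2):
  [0, 1, -6]
  [15, 0, 9]
  [20, 6, 0]
D(3):
  [0, 0, -6]
  [15, 0, 9]
  [20, 6, 0]
Answer: M*[2][3] = 9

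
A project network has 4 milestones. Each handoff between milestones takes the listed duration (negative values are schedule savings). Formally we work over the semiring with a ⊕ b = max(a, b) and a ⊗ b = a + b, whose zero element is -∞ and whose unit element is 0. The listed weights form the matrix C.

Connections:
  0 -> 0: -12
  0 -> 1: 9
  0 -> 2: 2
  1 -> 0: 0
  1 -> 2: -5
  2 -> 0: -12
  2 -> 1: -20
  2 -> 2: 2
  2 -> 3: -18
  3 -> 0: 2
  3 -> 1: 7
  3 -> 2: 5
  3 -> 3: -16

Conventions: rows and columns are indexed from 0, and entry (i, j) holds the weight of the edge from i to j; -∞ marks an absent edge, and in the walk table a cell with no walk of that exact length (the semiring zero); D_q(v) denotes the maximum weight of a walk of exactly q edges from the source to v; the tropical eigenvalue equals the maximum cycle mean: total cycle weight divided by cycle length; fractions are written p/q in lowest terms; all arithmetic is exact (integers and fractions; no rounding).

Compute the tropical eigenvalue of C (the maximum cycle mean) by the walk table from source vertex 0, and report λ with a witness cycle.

q=0: [0, -∞, -∞, -∞]
q=1: [-12, 9, 2, -∞]
q=2: [9, -3, 4, -16]
q=3: [-3, 18, 11, -14]
q=4: [18, 6, 13, -7]
Optimal cycle mean attained by: cycle 0->1->0, total 9 + 0, length 2.
Answer: λ = 9/2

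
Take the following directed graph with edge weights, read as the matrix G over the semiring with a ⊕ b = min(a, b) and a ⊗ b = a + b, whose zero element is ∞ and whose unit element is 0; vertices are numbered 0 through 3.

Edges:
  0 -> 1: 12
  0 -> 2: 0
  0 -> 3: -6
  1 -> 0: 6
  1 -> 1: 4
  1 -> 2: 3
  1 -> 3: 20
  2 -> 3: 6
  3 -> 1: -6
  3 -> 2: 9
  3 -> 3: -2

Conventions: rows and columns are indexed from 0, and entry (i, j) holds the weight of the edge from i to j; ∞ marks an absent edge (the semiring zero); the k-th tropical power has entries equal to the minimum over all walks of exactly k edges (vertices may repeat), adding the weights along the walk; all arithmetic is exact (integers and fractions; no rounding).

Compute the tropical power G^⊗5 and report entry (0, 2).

G^⊗2:
  [18, -12, 3, -8]
  [10, 8, 6, 0]
  [∞, 0, 15, 4]
  [0, -8, -3, -4]
G^⊗3:
  [-6, -14, -9, -10]
  [14, -6, 9, -2]
  [6, -2, 3, 2]
  [-2, -10, -5, -6]
G^⊗4:
  [-8, -16, -11, -12]
  [0, -8, -3, -4]
  [4, -4, 1, 0]
  [-4, -12, -7, -8]
G^⊗5:
  [-10, -18, -13, -14]
  [-2, -10, -5, -6]
  [2, -6, -1, -2]
  [-6, -14, -9, -10]
Key observation: the optimum is the walk 0->3->3->3->1->2, with weight (-6) + (-2) + (-2) + (-6) + 3 = -13.
Optimal value attained by: walk 0->3->3->3->1->2.
Answer: (G^⊗5)[0][2] = -13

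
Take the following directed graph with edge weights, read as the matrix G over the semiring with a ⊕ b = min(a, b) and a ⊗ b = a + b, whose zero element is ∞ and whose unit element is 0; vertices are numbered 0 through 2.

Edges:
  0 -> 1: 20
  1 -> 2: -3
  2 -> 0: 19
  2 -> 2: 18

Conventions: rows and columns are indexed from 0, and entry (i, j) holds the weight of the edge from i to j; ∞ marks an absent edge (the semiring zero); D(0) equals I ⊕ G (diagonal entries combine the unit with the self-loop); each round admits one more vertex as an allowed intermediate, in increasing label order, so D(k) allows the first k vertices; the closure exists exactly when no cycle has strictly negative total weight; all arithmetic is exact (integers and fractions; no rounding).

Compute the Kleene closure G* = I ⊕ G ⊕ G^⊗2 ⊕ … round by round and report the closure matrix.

D(0):
  [0, 20, ∞]
  [∞, 0, -3]
  [19, ∞, 0]
D(1):
  [0, 20, ∞]
  [∞, 0, -3]
  [19, 39, 0]
D(2):
  [0, 20, 17]
  [∞, 0, -3]
  [19, 39, 0]
D(3):
  [0, 20, 17]
  [16, 0, -3]
  [19, 39, 0]
Answer: G* = [[0, 20, 17], [16, 0, -3], [19, 39, 0]]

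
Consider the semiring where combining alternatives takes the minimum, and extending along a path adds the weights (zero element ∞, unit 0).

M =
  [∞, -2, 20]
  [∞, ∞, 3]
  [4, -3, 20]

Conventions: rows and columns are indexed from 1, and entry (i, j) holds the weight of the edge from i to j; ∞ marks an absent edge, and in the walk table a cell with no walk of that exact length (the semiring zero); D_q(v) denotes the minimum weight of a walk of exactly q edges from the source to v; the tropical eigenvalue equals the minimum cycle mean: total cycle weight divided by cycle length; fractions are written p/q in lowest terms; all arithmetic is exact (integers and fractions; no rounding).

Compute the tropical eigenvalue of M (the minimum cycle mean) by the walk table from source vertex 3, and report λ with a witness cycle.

q=0: [∞, ∞, 0]
q=1: [4, -3, 20]
q=2: [24, 2, 0]
q=3: [4, -3, 5]
Optimal cycle mean attained by: cycle 2->3->2, total 3 + (-3), length 2.
Answer: λ = 0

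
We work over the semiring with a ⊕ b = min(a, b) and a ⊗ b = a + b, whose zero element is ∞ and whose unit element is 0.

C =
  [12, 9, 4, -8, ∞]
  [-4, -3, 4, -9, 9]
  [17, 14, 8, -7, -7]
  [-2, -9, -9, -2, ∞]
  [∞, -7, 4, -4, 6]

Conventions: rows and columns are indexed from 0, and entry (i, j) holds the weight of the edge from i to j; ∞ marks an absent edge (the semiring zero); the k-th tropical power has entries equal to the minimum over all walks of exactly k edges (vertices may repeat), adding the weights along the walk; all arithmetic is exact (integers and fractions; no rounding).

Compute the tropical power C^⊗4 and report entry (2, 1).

C^⊗2:
  [-10, -17, -17, -10, -3]
  [-11, -18, -18, -12, -3]
  [-9, -16, -16, -11, -1]
  [-13, -12, -11, -18, -16]
  [-11, -13, -13, -16, -3]
C^⊗3:
  [-21, -20, -19, -26, -24]
  [-22, -21, -21, -27, -25]
  [-20, -20, -20, -25, -23]
  [-20, -27, -27, -21, -18]
  [-18, -25, -25, -22, -20]
C^⊗4:
  [-28, -35, -35, -29, -26]
  [-29, -36, -36, -30, -28]
  [-27, -34, -34, -29, -27]
  [-31, -30, -30, -36, -34]
  [-29, -31, -31, -34, -32]
Key observation: the optimum is the walk 2->3->1->3->1, with weight (-7) + (-9) + (-9) + (-9) = -34.
Optimal value attained by: walk 2->3->1->3->1.
Answer: (C^⊗4)[2][1] = -34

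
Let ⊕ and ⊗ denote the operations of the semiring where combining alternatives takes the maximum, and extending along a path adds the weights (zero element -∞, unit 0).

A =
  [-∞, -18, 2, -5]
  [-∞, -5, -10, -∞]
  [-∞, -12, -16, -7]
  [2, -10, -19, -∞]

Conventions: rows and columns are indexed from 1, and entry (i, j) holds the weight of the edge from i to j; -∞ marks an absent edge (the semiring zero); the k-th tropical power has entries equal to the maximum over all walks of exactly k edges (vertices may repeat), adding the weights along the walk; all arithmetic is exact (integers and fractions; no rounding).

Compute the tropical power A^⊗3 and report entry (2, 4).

A^⊗2:
  [-3, -10, -14, -5]
  [-∞, -10, -15, -17]
  [-5, -17, -22, -23]
  [-∞, -15, 4, -3]
A^⊗3:
  [-3, -15, -1, -8]
  [-15, -15, -20, -22]
  [-21, -22, -3, -10]
  [-1, -8, -12, -3]
Key observation: the optimum is the walk 2->2->3->4, with weight (-5) + (-10) + (-7) = -22.
Optimal value attained by: walk 2->2->3->4.
Answer: (A^⊗3)[2][4] = -22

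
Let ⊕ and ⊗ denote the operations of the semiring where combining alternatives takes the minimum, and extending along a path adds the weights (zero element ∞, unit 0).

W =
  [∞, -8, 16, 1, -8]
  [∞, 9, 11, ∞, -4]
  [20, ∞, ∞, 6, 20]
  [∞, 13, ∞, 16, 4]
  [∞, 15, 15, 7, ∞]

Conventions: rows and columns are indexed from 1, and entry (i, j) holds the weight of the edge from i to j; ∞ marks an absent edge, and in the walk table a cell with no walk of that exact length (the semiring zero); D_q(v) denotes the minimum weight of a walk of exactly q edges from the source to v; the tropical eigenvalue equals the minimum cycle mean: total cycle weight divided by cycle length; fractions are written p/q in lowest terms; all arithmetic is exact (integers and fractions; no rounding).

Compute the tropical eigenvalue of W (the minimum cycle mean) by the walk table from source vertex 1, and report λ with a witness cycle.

q=0: [0, ∞, ∞, ∞, ∞]
q=1: [∞, -8, 16, 1, -8]
q=2: [36, 1, 3, -1, -12]
q=3: [23, 3, 3, -5, -3]
q=4: [23, 8, 12, 4, -1]
q=5: [32, 14, 14, 6, 4]
Optimal cycle mean attained by: cycle 2->5->4->2, total (-4) + 7 + 13, length 3.
Answer: λ = 16/3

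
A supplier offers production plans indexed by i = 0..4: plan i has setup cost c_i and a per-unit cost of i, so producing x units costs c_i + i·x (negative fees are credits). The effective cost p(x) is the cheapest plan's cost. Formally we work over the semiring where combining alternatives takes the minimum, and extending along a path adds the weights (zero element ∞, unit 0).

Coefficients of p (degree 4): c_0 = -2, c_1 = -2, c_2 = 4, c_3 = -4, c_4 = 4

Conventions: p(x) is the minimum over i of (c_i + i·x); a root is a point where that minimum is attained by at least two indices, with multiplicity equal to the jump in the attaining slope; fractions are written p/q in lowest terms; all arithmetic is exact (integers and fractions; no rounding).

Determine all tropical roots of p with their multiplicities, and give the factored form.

hull edge (i=0, c=-2) to (i=3, c=-4): slope -2/3, span 3
hull edge (i=3, c=-4) to (i=4, c=4): slope 8, span 1
Factored form: p(x) = 4 ⊗ (x ⊕ (-8)) ⊗ (x ⊕ 2/3) ⊗ (x ⊕ 2/3) ⊗ (x ⊕ 2/3)
Answer: roots = -8 (mult 1), 2/3 (mult 3)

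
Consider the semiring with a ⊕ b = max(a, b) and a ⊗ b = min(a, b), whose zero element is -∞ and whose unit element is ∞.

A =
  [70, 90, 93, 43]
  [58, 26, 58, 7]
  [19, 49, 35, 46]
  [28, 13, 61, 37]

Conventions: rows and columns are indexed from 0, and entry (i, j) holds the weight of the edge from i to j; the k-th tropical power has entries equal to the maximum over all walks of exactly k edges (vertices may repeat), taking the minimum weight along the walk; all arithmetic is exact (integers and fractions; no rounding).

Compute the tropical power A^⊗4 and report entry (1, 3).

A^⊗2:
  [70, 70, 70, 46]
  [58, 58, 58, 46]
  [49, 35, 49, 37]
  [28, 49, 37, 46]
A^⊗3:
  [70, 70, 70, 46]
  [58, 58, 58, 46]
  [49, 49, 49, 46]
  [49, 37, 49, 37]
A^⊗4:
  [70, 70, 70, 46]
  [58, 58, 58, 46]
  [49, 49, 49, 46]
  [49, 49, 49, 46]
Key observation: the optimum is the walk 1->0->0->2->3, with weight 58 min 70 min 93 min 46 = 46.
Optimal value attained by: walk 1->0->0->2->3.
Answer: (A^⊗4)[1][3] = 46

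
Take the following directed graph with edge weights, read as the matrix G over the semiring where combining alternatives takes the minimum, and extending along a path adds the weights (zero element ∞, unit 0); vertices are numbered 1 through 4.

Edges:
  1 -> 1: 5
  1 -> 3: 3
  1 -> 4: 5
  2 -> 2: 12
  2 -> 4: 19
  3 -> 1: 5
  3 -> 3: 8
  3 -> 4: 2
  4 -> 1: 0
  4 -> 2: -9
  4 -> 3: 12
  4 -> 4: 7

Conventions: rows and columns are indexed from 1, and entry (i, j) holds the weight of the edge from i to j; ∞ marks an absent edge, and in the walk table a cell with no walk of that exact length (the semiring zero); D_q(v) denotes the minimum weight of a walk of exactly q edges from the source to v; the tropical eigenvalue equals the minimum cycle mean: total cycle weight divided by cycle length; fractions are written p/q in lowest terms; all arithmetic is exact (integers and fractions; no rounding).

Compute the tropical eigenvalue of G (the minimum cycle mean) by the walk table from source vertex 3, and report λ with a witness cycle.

q=0: [∞, ∞, 0, ∞]
q=1: [5, ∞, 8, 2]
q=2: [2, -7, 8, 9]
q=3: [7, 0, 5, 7]
q=4: [7, -2, 10, 7]
Optimal cycle mean attained by: cycle 1->3->4->1, total 3 + 2 + 0, length 3.
Answer: λ = 5/3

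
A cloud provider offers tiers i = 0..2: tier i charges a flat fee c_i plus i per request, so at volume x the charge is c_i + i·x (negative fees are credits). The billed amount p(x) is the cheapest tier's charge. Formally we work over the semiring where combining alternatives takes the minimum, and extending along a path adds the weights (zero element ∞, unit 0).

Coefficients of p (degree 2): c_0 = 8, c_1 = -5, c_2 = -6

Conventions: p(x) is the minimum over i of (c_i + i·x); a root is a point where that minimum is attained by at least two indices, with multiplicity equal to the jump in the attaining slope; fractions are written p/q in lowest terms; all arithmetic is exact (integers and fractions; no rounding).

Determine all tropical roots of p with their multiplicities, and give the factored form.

hull edge (i=0, c=8) to (i=1, c=-5): slope -13, span 1
hull edge (i=1, c=-5) to (i=2, c=-6): slope -1, span 1
Factored form: p(x) = -6 ⊗ (x ⊕ 1) ⊗ (x ⊕ 13)
Answer: roots = 1 (mult 1), 13 (mult 1)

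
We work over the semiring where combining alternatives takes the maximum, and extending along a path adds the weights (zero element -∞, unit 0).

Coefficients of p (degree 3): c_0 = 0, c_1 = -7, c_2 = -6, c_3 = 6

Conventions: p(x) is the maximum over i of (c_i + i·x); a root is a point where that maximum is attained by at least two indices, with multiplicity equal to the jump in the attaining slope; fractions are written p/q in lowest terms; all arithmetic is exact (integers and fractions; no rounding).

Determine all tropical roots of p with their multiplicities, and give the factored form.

hull edge (i=0, c=0) to (i=3, c=6): slope 2, span 3
Factored form: p(x) = 6 ⊗ (x ⊕ (-2)) ⊗ (x ⊕ (-2)) ⊗ (x ⊕ (-2))
Answer: roots = -2 (mult 3)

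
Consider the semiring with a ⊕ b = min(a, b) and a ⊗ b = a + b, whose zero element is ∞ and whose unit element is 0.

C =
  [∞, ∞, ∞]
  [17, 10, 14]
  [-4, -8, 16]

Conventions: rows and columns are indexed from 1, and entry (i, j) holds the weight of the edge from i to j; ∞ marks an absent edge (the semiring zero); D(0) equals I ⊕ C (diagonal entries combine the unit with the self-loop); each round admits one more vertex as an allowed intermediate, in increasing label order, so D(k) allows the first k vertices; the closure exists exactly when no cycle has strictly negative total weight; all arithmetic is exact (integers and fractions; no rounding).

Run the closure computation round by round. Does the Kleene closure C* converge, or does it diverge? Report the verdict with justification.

D(0):
  [0, ∞, ∞]
  [17, 0, 14]
  [-4, -8, 0]
D(1):
  [0, ∞, ∞]
  [17, 0, 14]
  [-4, -8, 0]
D(2):
  [0, ∞, ∞]
  [17, 0, 14]
  [-4, -8, 0]
D(3):
  [0, ∞, ∞]
  [10, 0, 14]
  [-4, -8, 0]
Key observation: every diagonal entry stays at the unit through all rounds, so no improving cycle exists.
Answer: CONVERGES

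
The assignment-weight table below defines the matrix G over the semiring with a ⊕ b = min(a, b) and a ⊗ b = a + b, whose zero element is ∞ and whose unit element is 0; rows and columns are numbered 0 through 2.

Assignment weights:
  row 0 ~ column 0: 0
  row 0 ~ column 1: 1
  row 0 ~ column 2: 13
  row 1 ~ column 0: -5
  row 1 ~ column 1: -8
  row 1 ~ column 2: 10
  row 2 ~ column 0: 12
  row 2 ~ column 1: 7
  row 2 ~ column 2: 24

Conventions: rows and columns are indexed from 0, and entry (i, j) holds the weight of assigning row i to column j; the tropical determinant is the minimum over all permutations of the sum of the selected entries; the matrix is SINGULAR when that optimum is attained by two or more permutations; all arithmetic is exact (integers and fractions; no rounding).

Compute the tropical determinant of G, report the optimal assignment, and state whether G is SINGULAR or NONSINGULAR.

σ = (0, 1, 2): 0 + (-8) + 24 = 16
σ = (0, 2, 1): 0 + 10 + 7 = 17
σ = (1, 0, 2): 1 + (-5) + 24 = 20
σ = (1, 2, 0): 1 + 10 + 12 = 23
σ = (2, 0, 1): 13 + (-5) + 7 = 15
σ = (2, 1, 0): 13 + (-8) + 12 = 17
Optimal value attained by: σ = (2, 0, 1).
Answer: det⊕(G) = 15; verdict: NONSINGULAR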